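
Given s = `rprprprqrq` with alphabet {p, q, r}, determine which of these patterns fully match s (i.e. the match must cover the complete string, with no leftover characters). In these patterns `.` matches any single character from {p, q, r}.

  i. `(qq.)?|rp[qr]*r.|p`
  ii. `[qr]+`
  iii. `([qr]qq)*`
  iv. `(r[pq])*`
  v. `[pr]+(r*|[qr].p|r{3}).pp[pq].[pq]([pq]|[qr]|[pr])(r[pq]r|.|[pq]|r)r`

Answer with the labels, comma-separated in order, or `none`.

i → no match
ii → no match
iii → no match
iv → match
v → no match — must end with `r`

iv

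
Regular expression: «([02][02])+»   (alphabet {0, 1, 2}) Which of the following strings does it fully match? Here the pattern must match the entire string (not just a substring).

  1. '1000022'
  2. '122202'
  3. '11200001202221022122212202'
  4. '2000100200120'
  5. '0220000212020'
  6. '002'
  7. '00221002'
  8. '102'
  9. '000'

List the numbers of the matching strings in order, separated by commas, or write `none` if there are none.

1 → no match
2 → no match
3 → no match
4 → no match
5 → no match
6 → no match
7 → no match
8 → no match
9 → no match

none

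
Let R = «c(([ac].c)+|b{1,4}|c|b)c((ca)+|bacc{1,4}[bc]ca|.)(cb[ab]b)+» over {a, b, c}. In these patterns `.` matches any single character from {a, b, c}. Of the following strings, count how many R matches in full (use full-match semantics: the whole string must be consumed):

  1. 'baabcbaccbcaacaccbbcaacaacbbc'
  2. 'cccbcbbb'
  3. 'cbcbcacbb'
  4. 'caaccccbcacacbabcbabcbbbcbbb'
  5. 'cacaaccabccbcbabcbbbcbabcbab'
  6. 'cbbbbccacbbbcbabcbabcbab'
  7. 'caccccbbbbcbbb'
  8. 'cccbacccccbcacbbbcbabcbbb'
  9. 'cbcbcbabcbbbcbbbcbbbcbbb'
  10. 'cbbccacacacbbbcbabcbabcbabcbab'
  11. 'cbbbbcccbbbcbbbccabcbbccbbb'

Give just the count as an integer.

1 → no match — must start with 'c'
2 → match
3 → no match
4 → no match
5 → no match
6 → match
7 → no match
8 → match
9 → match
10 → match
11 → no match
Total matched: 5

5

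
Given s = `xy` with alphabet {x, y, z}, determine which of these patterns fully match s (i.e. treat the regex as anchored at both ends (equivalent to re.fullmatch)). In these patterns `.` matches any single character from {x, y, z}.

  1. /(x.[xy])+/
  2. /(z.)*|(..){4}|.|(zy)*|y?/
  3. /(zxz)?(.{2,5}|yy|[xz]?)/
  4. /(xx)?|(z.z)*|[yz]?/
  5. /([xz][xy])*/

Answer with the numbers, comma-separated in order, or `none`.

1 → no match
2 → no match
3 → match
4 → no match
5 → match

3, 5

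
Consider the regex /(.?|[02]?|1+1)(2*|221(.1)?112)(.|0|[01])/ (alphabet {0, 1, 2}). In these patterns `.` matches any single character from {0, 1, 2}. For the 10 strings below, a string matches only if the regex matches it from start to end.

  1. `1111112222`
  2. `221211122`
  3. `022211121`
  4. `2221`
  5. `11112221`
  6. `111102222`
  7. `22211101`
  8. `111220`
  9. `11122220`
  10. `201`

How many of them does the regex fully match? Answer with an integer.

1 → match
2 → match
3 → no match
4 → match
5 → match
6 → no match
7 → no match
8 → match
9 → match
10 → no match
Total matched: 6

6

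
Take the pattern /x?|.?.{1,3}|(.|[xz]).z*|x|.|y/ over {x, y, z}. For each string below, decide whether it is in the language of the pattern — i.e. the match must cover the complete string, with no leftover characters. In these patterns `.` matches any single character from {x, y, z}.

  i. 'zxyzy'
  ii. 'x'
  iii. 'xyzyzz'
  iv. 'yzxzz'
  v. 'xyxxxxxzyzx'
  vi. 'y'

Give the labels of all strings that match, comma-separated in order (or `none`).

ii, vi

i → no match
ii → match
iii → no match
iv → no match
v → no match
vi → match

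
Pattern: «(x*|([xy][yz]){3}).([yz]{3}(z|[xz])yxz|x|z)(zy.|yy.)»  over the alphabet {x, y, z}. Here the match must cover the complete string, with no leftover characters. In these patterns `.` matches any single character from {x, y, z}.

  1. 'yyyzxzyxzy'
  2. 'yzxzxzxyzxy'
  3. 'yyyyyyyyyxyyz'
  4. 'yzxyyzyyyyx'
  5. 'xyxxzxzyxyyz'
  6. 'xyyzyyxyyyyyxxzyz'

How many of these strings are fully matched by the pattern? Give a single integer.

1 → no match
2 → no match
3 → no match
4 → no match
5 → no match
6 → no match
Total matched: 0

0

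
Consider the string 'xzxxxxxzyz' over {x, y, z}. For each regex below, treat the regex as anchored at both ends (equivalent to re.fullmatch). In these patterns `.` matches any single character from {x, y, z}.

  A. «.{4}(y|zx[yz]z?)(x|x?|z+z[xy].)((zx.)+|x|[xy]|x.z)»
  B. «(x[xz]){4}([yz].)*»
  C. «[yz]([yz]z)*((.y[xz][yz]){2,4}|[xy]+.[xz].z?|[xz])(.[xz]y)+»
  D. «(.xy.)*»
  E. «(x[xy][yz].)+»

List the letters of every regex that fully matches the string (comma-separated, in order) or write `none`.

B

A → no match
B → match
C → no match — must end with 'y'
D → no match
E → no match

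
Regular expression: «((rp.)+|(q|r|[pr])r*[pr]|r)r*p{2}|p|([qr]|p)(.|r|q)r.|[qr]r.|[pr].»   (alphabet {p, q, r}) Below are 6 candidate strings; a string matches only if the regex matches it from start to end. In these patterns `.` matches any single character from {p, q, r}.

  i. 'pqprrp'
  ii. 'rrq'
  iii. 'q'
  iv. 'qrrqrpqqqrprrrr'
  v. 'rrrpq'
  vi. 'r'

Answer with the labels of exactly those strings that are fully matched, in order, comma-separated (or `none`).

i → no match
ii → match
iii → no match
iv → no match
v → no match
vi → no match

ii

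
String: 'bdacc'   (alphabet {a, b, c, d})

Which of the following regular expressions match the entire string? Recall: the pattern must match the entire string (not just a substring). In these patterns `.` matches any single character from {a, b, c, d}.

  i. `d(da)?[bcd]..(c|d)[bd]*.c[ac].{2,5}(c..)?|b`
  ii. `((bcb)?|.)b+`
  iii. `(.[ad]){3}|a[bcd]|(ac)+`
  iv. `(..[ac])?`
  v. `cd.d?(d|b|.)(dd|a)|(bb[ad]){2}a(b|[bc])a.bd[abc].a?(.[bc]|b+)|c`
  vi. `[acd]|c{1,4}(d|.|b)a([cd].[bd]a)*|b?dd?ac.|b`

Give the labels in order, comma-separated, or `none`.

i → no match
ii → no match — must end with 'b'
iii → no match
iv → no match
v → no match
vi → match

vi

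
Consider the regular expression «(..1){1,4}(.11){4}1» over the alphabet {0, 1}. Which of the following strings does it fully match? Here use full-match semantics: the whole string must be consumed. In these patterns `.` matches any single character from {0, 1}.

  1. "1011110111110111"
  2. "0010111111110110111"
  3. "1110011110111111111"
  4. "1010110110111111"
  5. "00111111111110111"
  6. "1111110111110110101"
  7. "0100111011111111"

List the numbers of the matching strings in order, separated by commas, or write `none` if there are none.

1 → match
2 → match
3 → match
4 → match
5 → no match
6 → no match — must end with "111"
7 → no match

1, 2, 3, 4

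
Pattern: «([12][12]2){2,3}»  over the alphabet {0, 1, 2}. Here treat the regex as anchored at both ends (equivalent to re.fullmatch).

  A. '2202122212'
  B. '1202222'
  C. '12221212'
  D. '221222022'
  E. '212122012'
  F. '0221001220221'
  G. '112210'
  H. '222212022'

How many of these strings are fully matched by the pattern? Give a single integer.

0

A → no match
B → no match
C → no match
D → no match
E → no match
F → no match — must end with '2'
G → no match — must end with '2'
H → no match
Total matched: 0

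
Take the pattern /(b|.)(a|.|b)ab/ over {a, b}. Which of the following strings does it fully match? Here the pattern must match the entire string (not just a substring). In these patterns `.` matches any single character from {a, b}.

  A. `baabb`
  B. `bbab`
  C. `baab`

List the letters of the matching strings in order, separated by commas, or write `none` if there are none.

B, C

A → no match — must end with `ab`
B → match
C → match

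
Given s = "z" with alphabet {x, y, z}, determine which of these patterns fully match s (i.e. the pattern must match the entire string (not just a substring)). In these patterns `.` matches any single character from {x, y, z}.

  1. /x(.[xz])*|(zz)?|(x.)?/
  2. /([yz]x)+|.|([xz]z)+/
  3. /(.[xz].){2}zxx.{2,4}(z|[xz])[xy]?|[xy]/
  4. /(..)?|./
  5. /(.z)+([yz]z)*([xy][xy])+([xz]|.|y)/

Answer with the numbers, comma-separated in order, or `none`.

2, 4

1 → no match
2 → match
3 → no match
4 → match
5 → no match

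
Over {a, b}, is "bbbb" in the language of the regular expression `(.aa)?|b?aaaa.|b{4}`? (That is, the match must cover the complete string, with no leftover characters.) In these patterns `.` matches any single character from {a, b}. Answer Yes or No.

Yes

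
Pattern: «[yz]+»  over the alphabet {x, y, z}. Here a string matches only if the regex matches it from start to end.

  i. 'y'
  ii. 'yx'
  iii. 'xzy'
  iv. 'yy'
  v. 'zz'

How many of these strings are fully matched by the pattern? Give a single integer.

3

i → match
ii → no match
iii → no match
iv → match
v → match
Total matched: 3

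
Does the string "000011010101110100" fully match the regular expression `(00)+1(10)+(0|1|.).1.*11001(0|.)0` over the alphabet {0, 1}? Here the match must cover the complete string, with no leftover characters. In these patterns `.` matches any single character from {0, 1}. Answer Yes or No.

No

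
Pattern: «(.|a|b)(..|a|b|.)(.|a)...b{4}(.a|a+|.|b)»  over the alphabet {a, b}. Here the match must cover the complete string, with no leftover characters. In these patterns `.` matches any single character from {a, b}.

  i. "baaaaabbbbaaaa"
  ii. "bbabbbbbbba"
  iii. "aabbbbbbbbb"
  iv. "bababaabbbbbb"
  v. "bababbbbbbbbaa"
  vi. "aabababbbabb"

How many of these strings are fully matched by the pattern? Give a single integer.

i → match
ii → match
iii → match
iv → no match
v → no match
vi → no match
Total matched: 3

3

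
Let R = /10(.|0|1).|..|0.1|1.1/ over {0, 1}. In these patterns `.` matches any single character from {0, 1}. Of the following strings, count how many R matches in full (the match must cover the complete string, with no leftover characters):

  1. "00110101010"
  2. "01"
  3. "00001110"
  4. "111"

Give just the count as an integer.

1. "00110101010" → no match
2. "01" → match
3. "00001110" → no match
4. "111" → match
Total matched: 2

2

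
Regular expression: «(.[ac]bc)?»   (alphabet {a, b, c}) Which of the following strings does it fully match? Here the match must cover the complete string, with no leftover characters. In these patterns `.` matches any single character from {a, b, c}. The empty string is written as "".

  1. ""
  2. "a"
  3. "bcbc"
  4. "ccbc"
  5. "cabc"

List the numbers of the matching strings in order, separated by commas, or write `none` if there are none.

1, 3, 4, 5

1 → match
2 → no match
3 → match
4 → match
5 → match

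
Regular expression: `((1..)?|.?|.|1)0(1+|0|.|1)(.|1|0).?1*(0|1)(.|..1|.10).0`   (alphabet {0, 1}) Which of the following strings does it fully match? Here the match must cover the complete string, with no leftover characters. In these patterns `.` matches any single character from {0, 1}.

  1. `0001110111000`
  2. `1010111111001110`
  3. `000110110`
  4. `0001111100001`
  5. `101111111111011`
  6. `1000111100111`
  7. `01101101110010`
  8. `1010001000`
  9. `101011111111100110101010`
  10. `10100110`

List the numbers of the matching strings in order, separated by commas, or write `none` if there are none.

1 → no match
2 → match
3. `000110110` → match
4 → no match — must end with `0`
5 → no match — must end with `0`
6 → no match — must end with `0`
7 → no match
8. `1010001000` → match
9 → no match
10. `10100110` → match

2, 3, 8, 10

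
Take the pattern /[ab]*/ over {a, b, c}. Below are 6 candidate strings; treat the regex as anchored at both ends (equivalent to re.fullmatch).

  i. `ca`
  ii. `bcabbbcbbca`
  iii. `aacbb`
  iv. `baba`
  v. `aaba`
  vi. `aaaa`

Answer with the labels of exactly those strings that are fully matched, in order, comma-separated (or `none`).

iv, v, vi

i → no match
ii → no match
iii → no match
iv → match
v → match
vi → match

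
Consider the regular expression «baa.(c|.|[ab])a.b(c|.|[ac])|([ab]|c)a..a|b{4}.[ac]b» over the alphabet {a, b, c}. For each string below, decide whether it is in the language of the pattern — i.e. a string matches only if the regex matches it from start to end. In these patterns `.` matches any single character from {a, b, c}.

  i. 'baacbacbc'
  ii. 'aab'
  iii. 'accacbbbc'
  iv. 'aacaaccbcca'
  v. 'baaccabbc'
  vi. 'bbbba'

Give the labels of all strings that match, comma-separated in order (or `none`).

i → match
ii → no match
iii → no match
iv → no match
v → match
vi → no match

i, v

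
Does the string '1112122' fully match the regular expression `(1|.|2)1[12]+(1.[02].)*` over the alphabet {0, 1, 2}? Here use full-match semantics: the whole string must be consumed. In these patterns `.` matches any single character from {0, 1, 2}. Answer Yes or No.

Yes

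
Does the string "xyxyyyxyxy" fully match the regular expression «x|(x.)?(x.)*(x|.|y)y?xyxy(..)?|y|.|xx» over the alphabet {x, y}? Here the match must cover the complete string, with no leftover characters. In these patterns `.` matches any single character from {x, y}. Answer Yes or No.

Yes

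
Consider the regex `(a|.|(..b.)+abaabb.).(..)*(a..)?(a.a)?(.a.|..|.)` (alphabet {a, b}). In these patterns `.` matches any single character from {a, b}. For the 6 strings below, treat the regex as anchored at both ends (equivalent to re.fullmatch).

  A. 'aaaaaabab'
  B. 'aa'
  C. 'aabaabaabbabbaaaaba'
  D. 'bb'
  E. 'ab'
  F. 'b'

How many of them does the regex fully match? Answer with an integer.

2

A → match
B → no match
C → match
D → no match
E → no match
F → no match
Total matched: 2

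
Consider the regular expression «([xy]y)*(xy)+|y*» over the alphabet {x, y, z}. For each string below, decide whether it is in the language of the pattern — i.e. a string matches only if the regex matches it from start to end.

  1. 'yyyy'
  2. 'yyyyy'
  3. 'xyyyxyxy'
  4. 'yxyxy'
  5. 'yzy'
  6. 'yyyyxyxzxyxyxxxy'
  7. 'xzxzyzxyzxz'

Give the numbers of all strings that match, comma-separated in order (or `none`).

1 → match
2 → match
3 → match
4 → no match
5 → no match
6 → no match
7 → no match

1, 2, 3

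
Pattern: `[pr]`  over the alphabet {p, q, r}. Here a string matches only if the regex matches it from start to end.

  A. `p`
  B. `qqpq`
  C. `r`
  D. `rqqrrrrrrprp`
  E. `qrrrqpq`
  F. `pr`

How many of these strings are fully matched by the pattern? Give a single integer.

2

A → match
B → no match
C → match
D → no match
E → no match
F → no match
Total matched: 2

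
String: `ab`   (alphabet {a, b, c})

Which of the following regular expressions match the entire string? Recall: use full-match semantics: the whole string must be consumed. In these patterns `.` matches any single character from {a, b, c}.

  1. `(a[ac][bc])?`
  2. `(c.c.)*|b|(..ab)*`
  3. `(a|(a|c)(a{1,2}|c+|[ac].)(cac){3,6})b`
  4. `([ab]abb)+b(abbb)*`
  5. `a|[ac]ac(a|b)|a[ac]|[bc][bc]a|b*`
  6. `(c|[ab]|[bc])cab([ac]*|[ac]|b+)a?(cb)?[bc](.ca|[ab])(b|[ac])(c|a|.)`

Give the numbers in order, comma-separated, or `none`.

3

1 → no match
2 → no match
3 → match
4 → no match
5 → no match
6 → no match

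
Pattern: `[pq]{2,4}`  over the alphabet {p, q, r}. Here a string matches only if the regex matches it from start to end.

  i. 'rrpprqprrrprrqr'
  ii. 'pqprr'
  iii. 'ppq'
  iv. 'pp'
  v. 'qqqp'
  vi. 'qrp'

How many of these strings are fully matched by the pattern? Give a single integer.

i → no match
ii → no match
iii → match
iv → match
v → match
vi → no match
Total matched: 3

3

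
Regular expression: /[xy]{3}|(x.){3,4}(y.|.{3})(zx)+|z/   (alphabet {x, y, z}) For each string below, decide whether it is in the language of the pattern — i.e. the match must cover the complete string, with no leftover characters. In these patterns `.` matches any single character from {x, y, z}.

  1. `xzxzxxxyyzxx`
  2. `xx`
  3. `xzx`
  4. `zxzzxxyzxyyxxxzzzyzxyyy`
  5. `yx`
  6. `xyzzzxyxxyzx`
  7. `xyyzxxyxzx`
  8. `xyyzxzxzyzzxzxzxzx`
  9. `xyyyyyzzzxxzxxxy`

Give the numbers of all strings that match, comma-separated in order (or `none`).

none

1 → no match
2 → no match
3 → no match
4 → no match
5 → no match
6 → no match
7 → no match
8 → no match
9 → no match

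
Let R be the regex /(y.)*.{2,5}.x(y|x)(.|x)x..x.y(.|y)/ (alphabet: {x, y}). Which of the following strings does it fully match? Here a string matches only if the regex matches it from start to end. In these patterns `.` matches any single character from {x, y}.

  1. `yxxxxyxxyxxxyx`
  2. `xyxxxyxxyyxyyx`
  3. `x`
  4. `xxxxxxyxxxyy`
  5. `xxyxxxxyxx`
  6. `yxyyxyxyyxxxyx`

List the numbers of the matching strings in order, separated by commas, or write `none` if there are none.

1 → match
2 → match
3. `x` → no match
4. `xxxxxxyxxxyy` → no match
5. `xxyxxxxyxx` → no match
6 → no match

1, 2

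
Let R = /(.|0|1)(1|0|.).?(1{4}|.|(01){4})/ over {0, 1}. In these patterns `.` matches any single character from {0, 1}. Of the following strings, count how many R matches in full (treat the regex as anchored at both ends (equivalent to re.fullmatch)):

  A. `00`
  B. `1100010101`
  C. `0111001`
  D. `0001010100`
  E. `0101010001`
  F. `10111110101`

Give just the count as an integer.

0

A → no match
B → no match
C → no match
D → no match
E → no match
F → no match
Total matched: 0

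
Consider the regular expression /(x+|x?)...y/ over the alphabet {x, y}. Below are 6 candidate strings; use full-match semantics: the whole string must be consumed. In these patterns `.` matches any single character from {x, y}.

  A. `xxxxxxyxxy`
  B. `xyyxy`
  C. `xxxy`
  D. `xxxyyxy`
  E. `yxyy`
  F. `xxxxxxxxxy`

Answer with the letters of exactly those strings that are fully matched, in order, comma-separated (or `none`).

A, B, C, D, E, F

A → match
B → match
C → match
D → match
E → match
F → match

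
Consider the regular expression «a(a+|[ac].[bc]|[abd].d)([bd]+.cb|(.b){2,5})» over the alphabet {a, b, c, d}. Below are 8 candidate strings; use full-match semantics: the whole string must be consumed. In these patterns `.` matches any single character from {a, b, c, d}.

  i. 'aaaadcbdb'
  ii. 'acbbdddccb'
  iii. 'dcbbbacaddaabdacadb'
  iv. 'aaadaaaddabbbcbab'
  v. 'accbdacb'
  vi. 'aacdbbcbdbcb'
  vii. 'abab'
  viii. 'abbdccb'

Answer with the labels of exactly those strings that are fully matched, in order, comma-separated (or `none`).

ii, v, vi

i → no match
ii → match
iii → no match — must start with 'a'
iv → no match
v → match
vi → match
vii → no match
viii → no match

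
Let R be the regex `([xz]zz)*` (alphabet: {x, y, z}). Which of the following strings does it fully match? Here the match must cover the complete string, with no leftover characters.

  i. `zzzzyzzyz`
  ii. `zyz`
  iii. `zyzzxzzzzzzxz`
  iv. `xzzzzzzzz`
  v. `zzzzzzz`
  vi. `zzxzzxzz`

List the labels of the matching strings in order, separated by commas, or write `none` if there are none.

iv

i → no match
ii → no match
iii → no match
iv → match
v → no match
vi → no match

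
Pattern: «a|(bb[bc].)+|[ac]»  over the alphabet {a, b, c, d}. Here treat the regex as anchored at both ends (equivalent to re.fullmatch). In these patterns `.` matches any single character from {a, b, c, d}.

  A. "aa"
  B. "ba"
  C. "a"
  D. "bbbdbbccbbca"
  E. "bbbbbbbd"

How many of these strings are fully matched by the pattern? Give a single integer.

3

A → no match
B → no match
C → match
D → match
E → match
Total matched: 3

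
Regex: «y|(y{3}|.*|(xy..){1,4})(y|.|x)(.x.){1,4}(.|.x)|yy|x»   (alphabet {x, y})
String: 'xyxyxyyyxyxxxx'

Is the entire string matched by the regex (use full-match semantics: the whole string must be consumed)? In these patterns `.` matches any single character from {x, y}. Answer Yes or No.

Yes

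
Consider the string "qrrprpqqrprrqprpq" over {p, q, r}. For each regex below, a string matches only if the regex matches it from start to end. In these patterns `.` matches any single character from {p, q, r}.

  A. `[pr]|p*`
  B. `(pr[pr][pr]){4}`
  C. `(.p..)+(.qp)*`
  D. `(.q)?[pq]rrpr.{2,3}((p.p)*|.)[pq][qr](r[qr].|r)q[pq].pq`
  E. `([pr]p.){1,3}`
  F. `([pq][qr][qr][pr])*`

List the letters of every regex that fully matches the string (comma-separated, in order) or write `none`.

A → no match
B → no match — must start with "pr"
C → no match
D → match
E → no match
F → no match

D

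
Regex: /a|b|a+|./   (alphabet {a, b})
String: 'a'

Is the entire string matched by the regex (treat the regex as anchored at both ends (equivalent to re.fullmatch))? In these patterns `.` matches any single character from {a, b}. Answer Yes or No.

Yes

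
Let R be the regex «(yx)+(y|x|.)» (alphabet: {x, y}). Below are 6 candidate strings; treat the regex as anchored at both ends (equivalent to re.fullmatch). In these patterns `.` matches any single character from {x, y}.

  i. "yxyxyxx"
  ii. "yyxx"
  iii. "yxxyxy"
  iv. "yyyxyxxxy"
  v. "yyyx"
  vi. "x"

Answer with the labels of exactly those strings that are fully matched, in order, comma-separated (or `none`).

i → match
ii → no match — must start with "yx"
iii → no match
iv → no match — must start with "yx"
v → no match — must start with "yx"
vi → no match — must start with "yx"

i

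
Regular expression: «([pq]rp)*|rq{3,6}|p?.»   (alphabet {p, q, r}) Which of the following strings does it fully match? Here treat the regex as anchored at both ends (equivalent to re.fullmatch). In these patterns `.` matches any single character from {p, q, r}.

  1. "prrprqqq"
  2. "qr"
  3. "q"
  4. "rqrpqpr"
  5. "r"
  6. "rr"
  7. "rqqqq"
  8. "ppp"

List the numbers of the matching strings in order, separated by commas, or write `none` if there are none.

3, 5, 7

1 → no match
2 → no match
3 → match
4 → no match
5 → match
6 → no match
7 → match
8 → no match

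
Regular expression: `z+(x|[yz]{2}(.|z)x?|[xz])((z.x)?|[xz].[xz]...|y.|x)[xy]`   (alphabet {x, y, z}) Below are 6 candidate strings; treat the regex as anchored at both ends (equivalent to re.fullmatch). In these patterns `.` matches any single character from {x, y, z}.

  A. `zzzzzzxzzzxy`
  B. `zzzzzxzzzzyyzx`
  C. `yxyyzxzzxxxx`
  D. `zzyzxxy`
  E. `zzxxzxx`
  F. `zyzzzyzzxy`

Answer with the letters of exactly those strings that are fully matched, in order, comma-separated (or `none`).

A, D

A. `zzzzzzxzzzxy` → match
B → no match
C. `yxyyzxzzxxxx` → no match — must start with `z`
D. `zzyzxxy` → match
E. `zzxxzxx` → no match
F. `zyzzzyzzxy` → no match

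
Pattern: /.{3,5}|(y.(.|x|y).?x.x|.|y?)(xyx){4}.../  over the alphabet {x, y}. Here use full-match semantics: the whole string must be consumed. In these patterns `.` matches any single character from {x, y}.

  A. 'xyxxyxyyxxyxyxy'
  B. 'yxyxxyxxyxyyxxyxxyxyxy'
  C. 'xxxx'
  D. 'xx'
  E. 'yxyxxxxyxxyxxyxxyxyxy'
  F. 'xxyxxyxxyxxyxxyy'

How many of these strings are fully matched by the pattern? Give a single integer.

3

A → no match
B → no match
C. 'xxxx' → match
D. 'xx' → no match
E → match
F → match
Total matched: 3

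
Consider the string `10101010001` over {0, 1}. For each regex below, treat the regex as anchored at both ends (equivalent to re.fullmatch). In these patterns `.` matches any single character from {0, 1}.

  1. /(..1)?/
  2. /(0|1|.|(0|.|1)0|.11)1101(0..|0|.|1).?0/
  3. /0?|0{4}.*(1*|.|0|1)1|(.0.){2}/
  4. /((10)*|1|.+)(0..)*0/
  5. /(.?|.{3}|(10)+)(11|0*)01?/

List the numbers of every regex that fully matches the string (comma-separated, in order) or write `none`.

5

1 → no match
2 → no match — must end with `0`
3 → no match
4 → no match — must end with `0`
5 → match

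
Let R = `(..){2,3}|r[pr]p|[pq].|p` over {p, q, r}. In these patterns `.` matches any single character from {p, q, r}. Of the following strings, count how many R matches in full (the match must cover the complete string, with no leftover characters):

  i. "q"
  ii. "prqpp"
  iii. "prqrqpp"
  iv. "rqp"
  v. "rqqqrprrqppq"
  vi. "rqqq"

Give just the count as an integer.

1

i → no match
ii → no match
iii → no match
iv → no match
v → no match
vi → match
Total matched: 1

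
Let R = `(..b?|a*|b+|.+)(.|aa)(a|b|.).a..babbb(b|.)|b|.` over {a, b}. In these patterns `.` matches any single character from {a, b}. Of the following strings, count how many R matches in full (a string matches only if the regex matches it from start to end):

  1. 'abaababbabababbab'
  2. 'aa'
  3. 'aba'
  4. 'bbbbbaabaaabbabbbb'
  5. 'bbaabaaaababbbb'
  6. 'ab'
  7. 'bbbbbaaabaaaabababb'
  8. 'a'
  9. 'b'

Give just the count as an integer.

1 → no match
2 → no match
3 → no match
4 → match
5 → match
6 → no match
7 → no match
8 → match
9 → match
Total matched: 4

4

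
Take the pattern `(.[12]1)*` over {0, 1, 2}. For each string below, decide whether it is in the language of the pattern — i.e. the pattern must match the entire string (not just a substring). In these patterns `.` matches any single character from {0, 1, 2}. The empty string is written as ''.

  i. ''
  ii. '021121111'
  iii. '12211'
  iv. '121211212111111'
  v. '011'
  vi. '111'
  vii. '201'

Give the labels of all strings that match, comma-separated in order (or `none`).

i, ii, v, vi

i. '' → match
ii. '021121111' → match
iii. '12211' → no match
iv → no match
v. '011' → match
vi. '111' → match
vii. '201' → no match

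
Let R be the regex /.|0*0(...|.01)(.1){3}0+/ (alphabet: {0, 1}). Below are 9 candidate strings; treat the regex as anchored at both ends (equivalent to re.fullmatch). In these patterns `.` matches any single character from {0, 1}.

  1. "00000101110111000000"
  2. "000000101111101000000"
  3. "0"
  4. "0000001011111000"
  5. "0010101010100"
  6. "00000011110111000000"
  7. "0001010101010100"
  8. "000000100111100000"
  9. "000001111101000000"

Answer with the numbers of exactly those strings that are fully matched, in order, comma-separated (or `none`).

1, 2, 3, 4, 5, 6, 9

1 → match
2 → match
3 → match
4 → match
5 → match
6 → match
7 → no match
8 → no match
9 → match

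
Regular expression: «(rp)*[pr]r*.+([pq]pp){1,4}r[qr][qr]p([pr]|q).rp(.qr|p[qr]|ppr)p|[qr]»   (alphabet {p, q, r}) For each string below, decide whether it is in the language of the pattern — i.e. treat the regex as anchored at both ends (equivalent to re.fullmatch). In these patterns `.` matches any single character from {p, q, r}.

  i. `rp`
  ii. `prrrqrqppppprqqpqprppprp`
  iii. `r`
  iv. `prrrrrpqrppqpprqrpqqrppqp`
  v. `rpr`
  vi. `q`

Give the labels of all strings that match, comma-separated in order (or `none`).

i. `rp` → no match
ii → match
iii. `r` → match
iv → match
v. `rpr` → no match
vi. `q` → match

ii, iii, iv, vi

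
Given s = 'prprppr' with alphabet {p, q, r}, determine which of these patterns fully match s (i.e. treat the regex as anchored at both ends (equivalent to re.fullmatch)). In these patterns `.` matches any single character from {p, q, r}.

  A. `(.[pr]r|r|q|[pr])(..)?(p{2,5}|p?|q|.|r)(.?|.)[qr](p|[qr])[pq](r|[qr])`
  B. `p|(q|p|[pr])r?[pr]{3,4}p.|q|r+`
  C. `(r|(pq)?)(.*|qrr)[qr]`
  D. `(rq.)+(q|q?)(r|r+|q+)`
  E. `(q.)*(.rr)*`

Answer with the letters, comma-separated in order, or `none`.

A → match
B → match
C → match
D → no match — must start with 'rq'
E → no match

A, B, C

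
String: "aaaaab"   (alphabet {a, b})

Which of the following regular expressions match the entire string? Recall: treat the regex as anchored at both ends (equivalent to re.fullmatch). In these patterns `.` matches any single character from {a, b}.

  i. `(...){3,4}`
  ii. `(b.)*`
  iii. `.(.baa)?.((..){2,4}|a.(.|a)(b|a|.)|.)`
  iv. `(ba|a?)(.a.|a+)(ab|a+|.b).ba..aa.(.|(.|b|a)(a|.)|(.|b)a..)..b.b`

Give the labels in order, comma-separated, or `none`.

i → no match
ii → no match
iii → match
iv → no match

iii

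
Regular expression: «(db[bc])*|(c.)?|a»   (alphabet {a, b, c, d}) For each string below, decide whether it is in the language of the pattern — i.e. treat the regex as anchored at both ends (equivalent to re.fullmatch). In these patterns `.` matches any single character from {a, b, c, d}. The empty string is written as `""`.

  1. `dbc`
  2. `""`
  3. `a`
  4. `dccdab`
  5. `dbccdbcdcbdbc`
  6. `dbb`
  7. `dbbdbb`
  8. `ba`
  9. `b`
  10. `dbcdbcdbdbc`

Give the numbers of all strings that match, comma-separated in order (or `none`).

1, 2, 3, 6, 7

1 → match
2 → match
3 → match
4 → no match
5 → no match
6 → match
7 → match
8 → no match
9 → no match
10 → no match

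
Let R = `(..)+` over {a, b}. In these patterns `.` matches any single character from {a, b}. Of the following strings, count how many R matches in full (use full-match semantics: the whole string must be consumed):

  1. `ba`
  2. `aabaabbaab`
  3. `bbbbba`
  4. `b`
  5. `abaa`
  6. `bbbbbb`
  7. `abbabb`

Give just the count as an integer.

1 → match
2 → match
3 → match
4 → no match
5 → match
6 → match
7 → match
Total matched: 6

6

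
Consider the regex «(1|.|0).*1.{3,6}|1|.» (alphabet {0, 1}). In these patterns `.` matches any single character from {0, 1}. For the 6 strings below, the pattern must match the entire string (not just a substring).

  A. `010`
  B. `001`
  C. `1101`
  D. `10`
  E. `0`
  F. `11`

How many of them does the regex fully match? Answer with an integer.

A → no match
B → no match
C → no match
D → no match
E → match
F → no match
Total matched: 1

1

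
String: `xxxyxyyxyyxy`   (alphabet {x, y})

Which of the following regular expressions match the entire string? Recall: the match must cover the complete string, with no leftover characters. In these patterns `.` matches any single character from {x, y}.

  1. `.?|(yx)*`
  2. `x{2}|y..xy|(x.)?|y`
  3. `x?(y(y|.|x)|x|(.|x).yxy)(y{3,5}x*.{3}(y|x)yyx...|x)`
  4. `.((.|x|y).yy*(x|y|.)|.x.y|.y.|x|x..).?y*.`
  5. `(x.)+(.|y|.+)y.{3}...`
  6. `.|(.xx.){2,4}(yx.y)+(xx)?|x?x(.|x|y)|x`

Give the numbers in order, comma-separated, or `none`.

1 → no match
2 → no match
3 → no match
4 → no match
5 → match
6 → no match

5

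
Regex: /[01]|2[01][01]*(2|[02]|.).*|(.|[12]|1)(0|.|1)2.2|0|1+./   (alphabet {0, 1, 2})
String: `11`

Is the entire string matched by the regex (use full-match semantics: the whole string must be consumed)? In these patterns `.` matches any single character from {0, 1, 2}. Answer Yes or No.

Yes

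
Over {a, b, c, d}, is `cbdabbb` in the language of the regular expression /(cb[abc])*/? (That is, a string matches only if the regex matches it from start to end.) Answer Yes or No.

No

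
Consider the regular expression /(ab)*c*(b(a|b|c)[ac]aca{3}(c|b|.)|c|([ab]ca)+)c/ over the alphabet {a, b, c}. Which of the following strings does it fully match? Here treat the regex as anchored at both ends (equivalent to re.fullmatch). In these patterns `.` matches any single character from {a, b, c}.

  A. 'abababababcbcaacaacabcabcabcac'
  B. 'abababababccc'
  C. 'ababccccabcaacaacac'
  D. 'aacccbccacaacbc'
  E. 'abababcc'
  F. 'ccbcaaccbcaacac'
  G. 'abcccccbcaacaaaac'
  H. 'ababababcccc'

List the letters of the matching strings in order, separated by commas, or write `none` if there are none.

A → match
B → match
C → no match
D → no match
E → match
F → no match
G → match
H → match

A, B, E, G, H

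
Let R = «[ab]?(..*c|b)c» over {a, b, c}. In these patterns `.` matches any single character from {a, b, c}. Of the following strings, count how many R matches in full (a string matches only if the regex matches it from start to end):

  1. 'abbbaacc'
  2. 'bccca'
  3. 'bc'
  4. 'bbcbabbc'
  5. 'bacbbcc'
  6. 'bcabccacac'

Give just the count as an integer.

3

1 → match
2 → no match — must end with 'c'
3 → match
4 → no match
5 → match
6 → no match
Total matched: 3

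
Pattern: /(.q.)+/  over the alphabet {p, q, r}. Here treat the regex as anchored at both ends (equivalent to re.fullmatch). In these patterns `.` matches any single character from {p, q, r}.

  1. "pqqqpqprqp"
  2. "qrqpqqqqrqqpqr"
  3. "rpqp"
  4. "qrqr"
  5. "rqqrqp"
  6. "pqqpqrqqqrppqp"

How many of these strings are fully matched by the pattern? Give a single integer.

1. "pqqqpqprqp" → no match
2 → no match
3. "rpqp" → no match
4. "qrqr" → no match
5. "rqqrqp" → match
6 → no match
Total matched: 1

1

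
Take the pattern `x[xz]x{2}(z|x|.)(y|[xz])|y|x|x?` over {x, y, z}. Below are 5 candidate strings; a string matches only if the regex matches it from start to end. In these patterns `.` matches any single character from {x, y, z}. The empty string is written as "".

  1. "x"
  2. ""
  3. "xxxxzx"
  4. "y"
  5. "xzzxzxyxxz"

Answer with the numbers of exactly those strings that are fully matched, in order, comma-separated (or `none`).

1 → match
2 → match
3 → match
4 → match
5 → no match

1, 2, 3, 4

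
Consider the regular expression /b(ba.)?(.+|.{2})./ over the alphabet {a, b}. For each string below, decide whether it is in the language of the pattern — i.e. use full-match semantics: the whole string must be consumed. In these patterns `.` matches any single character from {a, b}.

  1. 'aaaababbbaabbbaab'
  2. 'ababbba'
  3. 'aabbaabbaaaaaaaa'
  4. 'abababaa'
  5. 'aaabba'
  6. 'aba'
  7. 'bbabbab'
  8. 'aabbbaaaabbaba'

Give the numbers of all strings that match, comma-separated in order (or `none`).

7

1 → no match — must start with 'b'
2 → no match — must start with 'b'
3 → no match — must start with 'b'
4 → no match — must start with 'b'
5 → no match — must start with 'b'
6 → no match — must start with 'b'
7 → match
8 → no match — must start with 'b'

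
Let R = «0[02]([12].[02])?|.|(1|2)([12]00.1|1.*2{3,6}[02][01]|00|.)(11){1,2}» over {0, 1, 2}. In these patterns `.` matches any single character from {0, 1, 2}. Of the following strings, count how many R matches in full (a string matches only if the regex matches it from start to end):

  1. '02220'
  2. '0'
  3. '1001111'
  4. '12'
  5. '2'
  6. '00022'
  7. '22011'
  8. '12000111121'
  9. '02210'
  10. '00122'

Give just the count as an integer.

6

1 → match
2 → match
3 → match
4 → no match
5 → match
6 → no match
7 → no match
8 → no match
9 → match
10 → match
Total matched: 6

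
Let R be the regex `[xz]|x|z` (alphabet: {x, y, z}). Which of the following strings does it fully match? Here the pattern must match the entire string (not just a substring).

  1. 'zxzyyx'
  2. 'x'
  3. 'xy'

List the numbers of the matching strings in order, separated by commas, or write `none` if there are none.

2

1 → no match
2 → match
3 → no match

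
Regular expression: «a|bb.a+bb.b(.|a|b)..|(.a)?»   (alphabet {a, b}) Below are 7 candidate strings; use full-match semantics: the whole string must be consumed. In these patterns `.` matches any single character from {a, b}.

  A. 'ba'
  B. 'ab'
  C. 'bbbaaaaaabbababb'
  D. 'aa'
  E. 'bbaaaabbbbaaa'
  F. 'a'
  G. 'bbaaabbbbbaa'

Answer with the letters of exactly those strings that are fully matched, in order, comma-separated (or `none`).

A, C, D, E, F, G

A. 'ba' → match
B. 'ab' → no match
C → match
D. 'aa' → match
E → match
F. 'a' → match
G. 'bbaaabbbbbaa' → match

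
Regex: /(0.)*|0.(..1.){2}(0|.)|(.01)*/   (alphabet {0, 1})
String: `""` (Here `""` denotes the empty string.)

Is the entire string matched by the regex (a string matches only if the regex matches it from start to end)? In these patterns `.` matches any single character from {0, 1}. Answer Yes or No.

Yes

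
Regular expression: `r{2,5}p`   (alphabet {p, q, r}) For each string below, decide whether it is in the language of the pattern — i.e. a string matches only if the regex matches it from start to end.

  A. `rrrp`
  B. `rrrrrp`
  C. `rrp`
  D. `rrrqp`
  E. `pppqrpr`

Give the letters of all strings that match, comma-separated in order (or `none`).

A → match
B → match
C → match
D → no match — must end with `rp`
E → no match — must start with `r`

A, B, C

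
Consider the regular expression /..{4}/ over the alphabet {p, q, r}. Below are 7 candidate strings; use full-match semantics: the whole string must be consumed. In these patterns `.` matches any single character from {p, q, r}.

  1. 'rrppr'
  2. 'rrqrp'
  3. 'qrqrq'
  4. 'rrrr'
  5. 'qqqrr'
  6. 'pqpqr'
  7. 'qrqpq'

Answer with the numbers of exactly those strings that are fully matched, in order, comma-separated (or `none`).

1 → match
2 → match
3 → match
4 → no match
5 → match
6 → match
7 → match

1, 2, 3, 5, 6, 7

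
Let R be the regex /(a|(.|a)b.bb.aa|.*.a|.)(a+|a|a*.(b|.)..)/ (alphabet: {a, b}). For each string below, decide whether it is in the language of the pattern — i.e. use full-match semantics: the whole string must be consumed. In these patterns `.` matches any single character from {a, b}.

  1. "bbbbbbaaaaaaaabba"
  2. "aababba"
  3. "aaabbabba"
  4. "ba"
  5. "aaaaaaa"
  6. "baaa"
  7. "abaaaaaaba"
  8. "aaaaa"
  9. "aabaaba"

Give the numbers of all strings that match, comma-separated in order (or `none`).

1, 4, 5, 6, 7, 8

1 → match
2 → no match
3 → no match
4 → match
5 → match
6 → match
7 → match
8 → match
9 → no match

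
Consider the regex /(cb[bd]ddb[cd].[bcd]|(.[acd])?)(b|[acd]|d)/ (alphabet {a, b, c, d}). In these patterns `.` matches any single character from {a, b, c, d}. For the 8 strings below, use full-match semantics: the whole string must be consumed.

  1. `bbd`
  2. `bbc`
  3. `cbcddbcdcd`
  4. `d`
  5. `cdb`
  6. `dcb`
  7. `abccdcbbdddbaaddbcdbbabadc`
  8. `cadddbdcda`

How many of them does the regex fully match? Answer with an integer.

1 → no match
2 → no match
3 → no match
4 → match
5 → match
6 → match
7 → no match
8 → no match
Total matched: 3

3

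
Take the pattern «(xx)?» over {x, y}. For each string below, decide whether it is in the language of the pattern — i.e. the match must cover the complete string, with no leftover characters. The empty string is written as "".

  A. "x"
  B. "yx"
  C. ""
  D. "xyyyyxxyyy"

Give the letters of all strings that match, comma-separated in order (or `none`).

C

A → no match
B → no match
C → match
D → no match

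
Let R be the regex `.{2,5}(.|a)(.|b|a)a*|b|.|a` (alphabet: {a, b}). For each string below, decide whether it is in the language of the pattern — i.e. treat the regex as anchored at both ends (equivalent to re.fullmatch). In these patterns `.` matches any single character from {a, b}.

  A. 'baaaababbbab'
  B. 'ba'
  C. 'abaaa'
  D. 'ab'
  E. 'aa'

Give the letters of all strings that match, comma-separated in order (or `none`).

A → no match
B → no match
C → match
D → no match
E → no match

C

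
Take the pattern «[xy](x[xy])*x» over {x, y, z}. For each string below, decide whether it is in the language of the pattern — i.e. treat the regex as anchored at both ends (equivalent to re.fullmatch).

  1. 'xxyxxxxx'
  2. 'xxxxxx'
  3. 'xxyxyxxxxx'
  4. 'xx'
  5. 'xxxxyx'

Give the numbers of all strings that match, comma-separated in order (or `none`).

1, 2, 3, 4, 5

1 → match
2 → match
3 → match
4 → match
5 → match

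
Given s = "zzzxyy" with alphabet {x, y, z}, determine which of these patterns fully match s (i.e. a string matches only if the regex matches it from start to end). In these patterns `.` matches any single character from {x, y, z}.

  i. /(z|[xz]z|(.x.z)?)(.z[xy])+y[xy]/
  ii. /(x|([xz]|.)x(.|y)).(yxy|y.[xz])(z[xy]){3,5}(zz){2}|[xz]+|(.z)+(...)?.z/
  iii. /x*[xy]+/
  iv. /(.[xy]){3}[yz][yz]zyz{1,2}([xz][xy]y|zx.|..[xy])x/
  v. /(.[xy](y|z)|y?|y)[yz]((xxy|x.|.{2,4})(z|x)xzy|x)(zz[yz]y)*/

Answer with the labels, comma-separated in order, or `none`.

i → match
ii → no match
iii → no match
iv → no match — must end with "x"
v → no match

i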